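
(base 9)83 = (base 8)113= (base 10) 75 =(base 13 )5A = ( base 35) 25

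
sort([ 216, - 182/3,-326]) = [  -  326, - 182/3,216]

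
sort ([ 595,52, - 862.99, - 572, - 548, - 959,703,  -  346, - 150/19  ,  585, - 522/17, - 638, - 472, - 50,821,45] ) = [ - 959,-862.99 ,-638, - 572, - 548,-472,-346, - 50, - 522/17, - 150/19, 45,52,585,  595, 703,821] 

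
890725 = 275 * 3239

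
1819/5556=1819/5556= 0.33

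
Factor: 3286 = 2^1*31^1*53^1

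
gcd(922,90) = 2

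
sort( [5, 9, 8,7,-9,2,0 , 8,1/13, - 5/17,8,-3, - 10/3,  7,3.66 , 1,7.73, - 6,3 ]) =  [ - 9,-6,  -  10/3, - 3,  -  5/17, 0,1/13,1,2,3,3.66,5,7, 7,7.73,8,8,8  ,  9]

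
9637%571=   501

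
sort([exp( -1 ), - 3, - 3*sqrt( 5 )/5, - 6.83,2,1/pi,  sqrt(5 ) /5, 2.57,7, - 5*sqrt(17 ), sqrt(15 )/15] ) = [-5 *sqrt (17 ), - 6.83,-3, - 3  *sqrt(5 )/5,  sqrt(15)/15, 1/pi , exp( - 1 ), sqrt( 5 ) /5, 2, 2.57, 7 ] 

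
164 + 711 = 875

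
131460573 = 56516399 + 74944174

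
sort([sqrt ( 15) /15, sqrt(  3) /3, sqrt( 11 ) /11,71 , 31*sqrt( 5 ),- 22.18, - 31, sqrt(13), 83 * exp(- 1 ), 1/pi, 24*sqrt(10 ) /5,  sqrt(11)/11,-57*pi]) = [ - 57 * pi, - 31,  -  22.18, sqrt( 15)/15, sqrt( 11 )/11, sqrt (11) /11,1/pi, sqrt( 3)/3  ,  sqrt( 13), 24*sqrt(10) /5, 83*exp(-1 ),31*sqrt(5 ),71] 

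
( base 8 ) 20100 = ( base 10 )8256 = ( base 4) 2001000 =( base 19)13GA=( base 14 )301a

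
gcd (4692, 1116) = 12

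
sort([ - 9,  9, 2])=[- 9, 2, 9 ] 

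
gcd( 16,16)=16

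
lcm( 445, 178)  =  890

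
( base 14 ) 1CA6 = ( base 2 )1010001111010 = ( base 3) 21012011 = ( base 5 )131432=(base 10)5242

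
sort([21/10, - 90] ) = [ - 90,21/10 ] 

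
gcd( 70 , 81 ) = 1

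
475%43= 2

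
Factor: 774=2^1*3^2*43^1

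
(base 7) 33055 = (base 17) 1BAA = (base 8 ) 20120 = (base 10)8272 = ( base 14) 302C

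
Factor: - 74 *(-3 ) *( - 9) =-2^1*3^3*37^1 = - 1998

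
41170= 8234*5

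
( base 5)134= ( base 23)1l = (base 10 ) 44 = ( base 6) 112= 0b101100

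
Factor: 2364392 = 2^3*337^1*877^1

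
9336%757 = 252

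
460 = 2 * 230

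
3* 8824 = 26472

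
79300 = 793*100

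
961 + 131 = 1092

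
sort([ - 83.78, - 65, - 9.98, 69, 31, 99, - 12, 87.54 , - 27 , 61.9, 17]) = [ - 83.78,-65, -27, - 12 ,-9.98, 17,31, 61.9, 69 , 87.54, 99] 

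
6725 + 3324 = 10049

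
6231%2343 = 1545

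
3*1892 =5676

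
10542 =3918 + 6624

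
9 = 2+7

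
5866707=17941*327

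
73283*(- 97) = -7108451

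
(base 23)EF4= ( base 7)31416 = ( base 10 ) 7755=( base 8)17113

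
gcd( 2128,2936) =8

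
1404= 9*156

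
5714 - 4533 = 1181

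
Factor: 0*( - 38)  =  0 = 0^1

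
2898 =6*483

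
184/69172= 46/17293 =0.00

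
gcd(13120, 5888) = 64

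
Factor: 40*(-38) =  - 1520 = - 2^4*5^1*19^1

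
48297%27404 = 20893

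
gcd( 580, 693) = 1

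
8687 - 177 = 8510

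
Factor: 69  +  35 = 2^3*13^1= 104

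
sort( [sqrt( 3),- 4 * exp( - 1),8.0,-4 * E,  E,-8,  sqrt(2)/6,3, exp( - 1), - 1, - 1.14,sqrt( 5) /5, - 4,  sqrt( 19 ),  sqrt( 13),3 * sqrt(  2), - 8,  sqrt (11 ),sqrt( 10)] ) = [ - 4*E, - 8, - 8,  -  4, - 4*exp(- 1), - 1.14, - 1 , sqrt ( 2)/6,exp(  -  1),sqrt ( 5 ) /5,sqrt( 3 ),E, 3, sqrt(10), sqrt( 11 ),sqrt(13),  3*sqrt (2), sqrt(19), 8.0 ]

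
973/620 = 973/620 = 1.57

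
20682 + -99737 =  - 79055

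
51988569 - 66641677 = -14653108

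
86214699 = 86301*999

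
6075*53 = 321975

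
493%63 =52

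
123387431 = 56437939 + 66949492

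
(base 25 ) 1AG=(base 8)1573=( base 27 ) 160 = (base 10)891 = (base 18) 2D9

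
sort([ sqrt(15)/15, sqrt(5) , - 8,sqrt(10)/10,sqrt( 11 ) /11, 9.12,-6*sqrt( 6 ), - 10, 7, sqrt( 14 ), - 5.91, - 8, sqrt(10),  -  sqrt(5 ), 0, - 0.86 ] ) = [ - 6*sqrt( 6 ), - 10, - 8, - 8  , - 5.91,-sqrt( 5 ),-0.86,0,sqrt(15)/15, sqrt(11) /11, sqrt ( 10 ) /10,sqrt( 5 ),sqrt( 10),  sqrt(14),  7, 9.12]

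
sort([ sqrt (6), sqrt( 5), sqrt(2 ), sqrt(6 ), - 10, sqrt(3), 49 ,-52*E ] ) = [  -  52*E,  -  10,sqrt ( 2), sqrt(3) , sqrt( 5), sqrt( 6 ), sqrt(6), 49] 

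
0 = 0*42398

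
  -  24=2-26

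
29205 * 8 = 233640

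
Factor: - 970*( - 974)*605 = 2^2*5^2*11^2*97^1*487^1 = 571591900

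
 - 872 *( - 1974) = 1721328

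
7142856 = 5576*1281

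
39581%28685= 10896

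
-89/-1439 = 89/1439 =0.06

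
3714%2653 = 1061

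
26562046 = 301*88246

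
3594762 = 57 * 63066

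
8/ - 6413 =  - 8/6413= - 0.00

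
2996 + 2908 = 5904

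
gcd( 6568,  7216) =8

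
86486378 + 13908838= 100395216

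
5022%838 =832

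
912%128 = 16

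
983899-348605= 635294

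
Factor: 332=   2^2* 83^1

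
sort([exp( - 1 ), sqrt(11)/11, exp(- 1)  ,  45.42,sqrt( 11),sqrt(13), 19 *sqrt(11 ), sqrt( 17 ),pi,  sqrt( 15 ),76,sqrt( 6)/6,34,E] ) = [ sqrt ( 11 ) /11, exp(- 1),exp(-1),  sqrt( 6)/6, E, pi,sqrt(11),sqrt( 13), sqrt ( 15),sqrt(17 ),  34,45.42,19*sqrt(11), 76 ] 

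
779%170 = 99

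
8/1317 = 8/1317 = 0.01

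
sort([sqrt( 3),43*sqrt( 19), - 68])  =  [ - 68,sqrt( 3),  43 * sqrt(19) ]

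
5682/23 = 247 + 1/23 = 247.04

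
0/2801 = 0 = 0.00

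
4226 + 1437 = 5663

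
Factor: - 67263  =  - 3^1 * 7^1*3203^1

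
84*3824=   321216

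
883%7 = 1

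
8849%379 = 132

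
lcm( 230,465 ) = 21390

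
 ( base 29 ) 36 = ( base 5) 333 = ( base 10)93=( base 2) 1011101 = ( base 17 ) 58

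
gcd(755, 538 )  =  1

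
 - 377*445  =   - 167765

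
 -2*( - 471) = 942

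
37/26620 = 37/26620 = 0.00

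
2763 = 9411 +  -6648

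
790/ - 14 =-57+ 4/7 = -56.43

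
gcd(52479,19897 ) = 1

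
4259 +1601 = 5860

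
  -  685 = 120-805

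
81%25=6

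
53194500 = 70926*750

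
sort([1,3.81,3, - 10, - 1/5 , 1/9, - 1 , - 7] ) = [ - 10,  -  7 ,-1,- 1/5,1/9, 1,3 , 3.81 ]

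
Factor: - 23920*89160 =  - 2132707200 = - 2^7*3^1*5^2* 13^1 *23^1*743^1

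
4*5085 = 20340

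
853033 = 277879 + 575154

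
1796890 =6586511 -4789621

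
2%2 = 0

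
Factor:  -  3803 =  - 3803^1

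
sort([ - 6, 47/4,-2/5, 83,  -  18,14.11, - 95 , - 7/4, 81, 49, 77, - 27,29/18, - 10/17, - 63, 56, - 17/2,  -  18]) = [ - 95, - 63, - 27,- 18 , - 18,- 17/2, - 6, - 7/4, - 10/17,-2/5, 29/18,47/4, 14.11, 49, 56, 77, 81, 83]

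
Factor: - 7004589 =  - 3^1* 2334863^1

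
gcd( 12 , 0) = 12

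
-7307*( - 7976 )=58280632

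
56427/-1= - 56427/1 = -56427.00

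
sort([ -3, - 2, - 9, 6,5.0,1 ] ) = [-9,  -  3, - 2 , 1, 5.0,6] 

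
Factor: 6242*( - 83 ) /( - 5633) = 2^1*43^( - 1 ) * 83^1*131^( - 1)*3121^1 = 518086/5633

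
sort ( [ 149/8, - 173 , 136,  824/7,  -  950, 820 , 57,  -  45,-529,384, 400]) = [  -  950, - 529, - 173, - 45, 149/8, 57 , 824/7,136, 384, 400, 820]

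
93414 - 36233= 57181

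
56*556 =31136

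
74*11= 814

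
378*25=9450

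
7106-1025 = 6081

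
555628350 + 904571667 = 1460200017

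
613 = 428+185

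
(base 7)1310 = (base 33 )F2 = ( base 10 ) 497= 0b111110001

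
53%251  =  53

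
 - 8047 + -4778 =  - 12825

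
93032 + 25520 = 118552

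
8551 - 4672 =3879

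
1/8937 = 1/8937 = 0.00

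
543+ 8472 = 9015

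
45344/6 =7557 + 1/3 = 7557.33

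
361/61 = 361/61 = 5.92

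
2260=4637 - 2377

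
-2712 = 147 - 2859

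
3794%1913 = 1881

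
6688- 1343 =5345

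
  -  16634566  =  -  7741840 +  - 8892726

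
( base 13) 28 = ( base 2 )100010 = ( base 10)34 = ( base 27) 17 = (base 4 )202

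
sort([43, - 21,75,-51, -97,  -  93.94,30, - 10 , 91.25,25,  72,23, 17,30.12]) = [ - 97 , - 93.94,  -  51,  -  21,-10, 17,23,25, 30, 30.12 , 43,72,75,91.25 ]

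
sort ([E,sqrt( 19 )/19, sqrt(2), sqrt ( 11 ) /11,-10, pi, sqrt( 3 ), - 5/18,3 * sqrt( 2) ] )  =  [ - 10, - 5/18  ,  sqrt( 19) /19, sqrt( 11 )/11, sqrt( 2),sqrt( 3 ),E, pi, 3*sqrt (2 )] 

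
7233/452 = 16 + 1/452= 16.00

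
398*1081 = 430238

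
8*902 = 7216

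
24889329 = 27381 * 909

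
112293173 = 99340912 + 12952261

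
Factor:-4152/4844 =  - 2^1*3^1*7^(-1 )=   -6/7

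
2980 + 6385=9365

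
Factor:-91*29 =  -  2639 = - 7^1 * 13^1*29^1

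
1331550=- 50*(  -  26631)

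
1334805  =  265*5037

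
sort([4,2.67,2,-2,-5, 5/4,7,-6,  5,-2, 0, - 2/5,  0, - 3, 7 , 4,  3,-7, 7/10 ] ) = [ - 7, - 6, - 5, - 3, - 2, - 2,-2/5,0,0, 7/10, 5/4,2 , 2.67,3, 4, 4,5,7,7] 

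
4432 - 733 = 3699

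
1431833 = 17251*83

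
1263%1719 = 1263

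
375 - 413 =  - 38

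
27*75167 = 2029509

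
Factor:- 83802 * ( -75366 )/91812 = 3^2*7^(-1)*53^1*79^1*1093^( - 1 ) * 13967^1 = 526318461/7651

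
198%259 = 198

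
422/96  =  211/48 =4.40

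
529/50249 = 529/50249 = 0.01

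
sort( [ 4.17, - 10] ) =[  -  10,4.17]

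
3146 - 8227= - 5081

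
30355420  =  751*40420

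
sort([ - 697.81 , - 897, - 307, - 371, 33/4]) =[ - 897,- 697.81,  -  371, - 307, 33/4]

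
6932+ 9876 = 16808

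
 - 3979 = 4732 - 8711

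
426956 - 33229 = 393727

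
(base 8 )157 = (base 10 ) 111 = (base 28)3R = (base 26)47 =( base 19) 5g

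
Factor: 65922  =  2^1*3^1 * 10987^1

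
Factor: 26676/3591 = 2^2*7^( - 1)  *  13^1 = 52/7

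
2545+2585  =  5130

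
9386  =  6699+2687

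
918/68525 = 918/68525 = 0.01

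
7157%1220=1057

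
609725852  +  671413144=1281138996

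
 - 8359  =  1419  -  9778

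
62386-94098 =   -  31712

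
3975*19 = 75525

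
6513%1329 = 1197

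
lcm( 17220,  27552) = 137760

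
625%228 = 169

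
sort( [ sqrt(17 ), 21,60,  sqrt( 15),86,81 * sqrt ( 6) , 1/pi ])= [ 1/pi, sqrt ( 15),  sqrt(17), 21,  60,86, 81 * sqrt(6) ]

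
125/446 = 125/446 = 0.28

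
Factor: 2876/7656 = 2^( - 1)*3^(-1)*11^( - 1)*29^( - 1)*719^1 = 719/1914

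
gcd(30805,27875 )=5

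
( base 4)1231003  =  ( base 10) 6979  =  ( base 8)15503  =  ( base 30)7MJ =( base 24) C2J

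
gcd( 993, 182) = 1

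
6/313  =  6/313 = 0.02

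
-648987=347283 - 996270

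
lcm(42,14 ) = 42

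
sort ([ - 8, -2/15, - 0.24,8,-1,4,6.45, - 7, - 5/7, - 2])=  [ - 8, - 7, - 2, - 1 , - 5/7, - 0.24, - 2/15,4, 6.45 , 8] 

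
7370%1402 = 360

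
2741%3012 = 2741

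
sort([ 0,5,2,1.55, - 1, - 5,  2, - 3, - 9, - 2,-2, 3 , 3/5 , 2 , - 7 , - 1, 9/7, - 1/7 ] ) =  [- 9,-7,-5, - 3, - 2, - 2, - 1, - 1,-1/7,0,3/5,9/7, 1.55,2,2, 2, 3,5] 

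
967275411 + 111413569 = 1078688980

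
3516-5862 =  - 2346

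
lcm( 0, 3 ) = 0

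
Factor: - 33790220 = - 2^2 * 5^1 * 17^1*23^1*29^1 * 149^1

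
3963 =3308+655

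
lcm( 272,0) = 0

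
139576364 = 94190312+45386052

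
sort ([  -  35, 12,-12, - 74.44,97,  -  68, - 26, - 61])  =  [ - 74.44, - 68, - 61, - 35, - 26, - 12, 12, 97 ] 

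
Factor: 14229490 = 2^1*5^1*11^1*277^1*467^1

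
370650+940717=1311367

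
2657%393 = 299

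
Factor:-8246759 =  - 29^1*199^1*1429^1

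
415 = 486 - 71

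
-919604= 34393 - 953997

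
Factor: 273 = 3^1*7^1*  13^1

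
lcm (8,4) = 8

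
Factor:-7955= -5^1*37^1 *43^1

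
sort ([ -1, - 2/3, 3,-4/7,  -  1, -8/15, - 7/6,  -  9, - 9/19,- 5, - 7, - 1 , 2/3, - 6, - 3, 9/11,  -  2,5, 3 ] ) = [ - 9, - 7 , - 6, - 5, - 3, - 2, - 7/6, - 1,- 1,  -  1,-2/3, - 4/7, - 8/15, - 9/19, 2/3 , 9/11,3,3 , 5]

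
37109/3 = 37109/3 = 12369.67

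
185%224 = 185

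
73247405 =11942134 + 61305271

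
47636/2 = 23818 = 23818.00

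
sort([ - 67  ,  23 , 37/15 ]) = [-67,37/15, 23] 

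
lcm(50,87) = 4350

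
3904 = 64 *61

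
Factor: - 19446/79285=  - 2^1*3^1 * 5^( -1)*7^1*101^( - 1)*157^( - 1)*463^1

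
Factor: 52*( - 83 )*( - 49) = 211484 = 2^2*7^2 * 13^1* 83^1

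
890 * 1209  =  1076010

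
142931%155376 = 142931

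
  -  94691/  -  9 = 94691/9 = 10521.22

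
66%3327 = 66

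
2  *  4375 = 8750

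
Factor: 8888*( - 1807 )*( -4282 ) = 2^4*11^1*13^1 *101^1*139^1*2141^1 = 68771557712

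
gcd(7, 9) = 1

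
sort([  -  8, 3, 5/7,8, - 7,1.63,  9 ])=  [ - 8, - 7 , 5/7, 1.63, 3, 8,9]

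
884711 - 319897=564814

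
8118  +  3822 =11940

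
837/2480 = 27/80 =0.34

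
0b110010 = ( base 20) 2A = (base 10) 50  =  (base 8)62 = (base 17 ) 2G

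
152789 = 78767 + 74022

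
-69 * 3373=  - 232737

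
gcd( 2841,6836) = 1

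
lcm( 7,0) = 0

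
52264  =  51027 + 1237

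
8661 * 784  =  6790224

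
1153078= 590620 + 562458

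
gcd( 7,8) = 1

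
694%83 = 30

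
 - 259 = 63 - 322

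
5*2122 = 10610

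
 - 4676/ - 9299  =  4676/9299  =  0.50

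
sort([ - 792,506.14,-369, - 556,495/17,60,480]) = [ - 792, - 556, - 369 , 495/17,60, 480, 506.14 ]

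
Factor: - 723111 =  - 3^1*241037^1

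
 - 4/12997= - 1 + 12993/12997 = -0.00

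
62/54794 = 31/27397 = 0.00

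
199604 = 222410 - 22806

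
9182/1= 9182 = 9182.00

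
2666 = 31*86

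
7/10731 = 1/1533 = 0.00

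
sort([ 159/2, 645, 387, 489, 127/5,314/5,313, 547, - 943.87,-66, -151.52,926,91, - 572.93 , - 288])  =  [ - 943.87,-572.93, - 288, - 151.52 , - 66,127/5, 314/5, 159/2, 91,313, 387, 489, 547, 645,926 ] 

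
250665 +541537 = 792202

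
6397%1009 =343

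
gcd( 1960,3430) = 490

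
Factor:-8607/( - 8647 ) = 3^1*19^1 * 151^1 * 8647^( - 1) 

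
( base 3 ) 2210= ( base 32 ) 2b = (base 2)1001011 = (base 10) 75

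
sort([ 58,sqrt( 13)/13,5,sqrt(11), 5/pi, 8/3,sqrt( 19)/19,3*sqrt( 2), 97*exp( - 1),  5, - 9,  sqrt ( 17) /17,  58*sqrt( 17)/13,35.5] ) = [ - 9,sqrt( 19)/19,  sqrt( 17 ) /17, sqrt( 13)/13,5/pi, 8/3, sqrt( 11),3 * sqrt( 2 ), 5 , 5, 58*sqrt( 17)/13, 35.5, 97*exp (  -  1) , 58]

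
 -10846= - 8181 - 2665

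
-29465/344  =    -  29465/344=-85.65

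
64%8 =0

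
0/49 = 0 = 0.00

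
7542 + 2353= 9895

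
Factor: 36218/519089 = 2^1 * 7^1*13^1*199^1*519089^ (-1)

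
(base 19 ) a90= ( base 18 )bc1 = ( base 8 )7305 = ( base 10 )3781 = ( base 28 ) 4n1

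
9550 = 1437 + 8113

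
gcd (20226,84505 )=1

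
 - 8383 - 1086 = -9469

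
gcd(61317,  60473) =1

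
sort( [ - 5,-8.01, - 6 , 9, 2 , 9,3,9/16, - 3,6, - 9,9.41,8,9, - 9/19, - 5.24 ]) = [-9, - 8.01 , - 6, - 5.24,- 5 , - 3, - 9/19,9/16, 2,3,6,8,  9, 9 , 9,9.41 ] 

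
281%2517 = 281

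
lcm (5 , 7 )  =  35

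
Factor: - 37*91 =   -  7^1*13^1*37^1=- 3367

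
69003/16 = 69003/16 = 4312.69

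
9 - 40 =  - 31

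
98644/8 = 24661/2 = 12330.50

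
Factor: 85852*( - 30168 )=  -  2589983136 = -2^5*3^2  *13^2*127^1*419^1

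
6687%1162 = 877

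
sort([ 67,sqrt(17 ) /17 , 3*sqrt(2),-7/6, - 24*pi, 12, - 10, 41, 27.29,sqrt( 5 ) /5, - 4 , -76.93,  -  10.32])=[ - 76.93, - 24 * pi, - 10.32, - 10, - 4, - 7/6, sqrt( 17)/17, sqrt(5)/5, 3*sqrt( 2 ), 12 , 27.29  ,  41,67]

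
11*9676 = 106436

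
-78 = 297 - 375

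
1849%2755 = 1849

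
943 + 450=1393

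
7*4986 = 34902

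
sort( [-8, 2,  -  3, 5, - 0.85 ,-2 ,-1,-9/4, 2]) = [ - 8, - 3, - 9/4, - 2, - 1, - 0.85,2, 2,5 ] 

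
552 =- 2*(  -  276)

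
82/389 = 82/389 = 0.21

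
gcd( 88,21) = 1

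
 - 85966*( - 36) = 3094776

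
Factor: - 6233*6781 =  -  23^1*271^1*6781^1 = - 42265973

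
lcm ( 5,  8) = 40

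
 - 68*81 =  - 5508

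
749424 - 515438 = 233986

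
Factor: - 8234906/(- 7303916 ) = 2^( - 1)*101^( - 2)*179^( - 1 )*4117453^1 = 4117453/3651958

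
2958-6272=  - 3314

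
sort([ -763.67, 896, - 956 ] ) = [ - 956, - 763.67,896]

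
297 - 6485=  - 6188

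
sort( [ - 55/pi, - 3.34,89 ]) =[ - 55/pi,-3.34,  89]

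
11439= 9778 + 1661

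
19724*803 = 15838372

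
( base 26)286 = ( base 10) 1566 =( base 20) 3i6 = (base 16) 61E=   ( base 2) 11000011110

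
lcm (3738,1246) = 3738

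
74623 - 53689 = 20934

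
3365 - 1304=2061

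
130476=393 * 332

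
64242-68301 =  - 4059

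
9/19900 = 9/19900 = 0.00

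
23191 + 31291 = 54482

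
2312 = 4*578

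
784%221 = 121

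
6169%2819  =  531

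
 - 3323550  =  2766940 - 6090490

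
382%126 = 4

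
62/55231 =62/55231 = 0.00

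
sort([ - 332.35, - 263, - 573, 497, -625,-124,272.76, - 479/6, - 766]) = [-766,  -  625,  -  573, -332.35 , - 263, - 124, - 479/6,272.76 , 497 ]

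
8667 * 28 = 242676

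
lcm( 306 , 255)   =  1530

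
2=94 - 92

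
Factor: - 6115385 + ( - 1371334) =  - 7486719  =  - 3^1*751^1*3323^1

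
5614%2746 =122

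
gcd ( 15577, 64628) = 1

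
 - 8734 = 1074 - 9808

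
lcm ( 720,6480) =6480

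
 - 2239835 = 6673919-8913754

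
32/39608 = 4/4951 = 0.00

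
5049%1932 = 1185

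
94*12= 1128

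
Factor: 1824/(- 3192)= - 4/7 = -2^2*7^(-1 )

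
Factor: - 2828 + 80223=77395 = 5^1*23^1*673^1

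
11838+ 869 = 12707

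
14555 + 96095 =110650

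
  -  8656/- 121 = 8656/121= 71.54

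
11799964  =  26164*451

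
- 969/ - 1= 969/1= 969.00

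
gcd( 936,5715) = 9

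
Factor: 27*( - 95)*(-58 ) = 2^1*3^3*5^1*19^1*29^1 = 148770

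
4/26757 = 4/26757 =0.00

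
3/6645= 1/2215 =0.00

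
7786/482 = 3893/241 = 16.15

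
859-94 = 765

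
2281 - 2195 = 86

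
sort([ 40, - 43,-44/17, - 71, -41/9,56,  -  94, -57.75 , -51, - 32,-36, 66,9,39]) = [ - 94, - 71, - 57.75  , -51,- 43, - 36, - 32, - 41/9, - 44/17,9,39 , 40, 56,66 ] 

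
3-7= - 4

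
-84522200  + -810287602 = -894809802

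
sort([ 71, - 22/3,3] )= [ - 22/3,3, 71]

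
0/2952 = 0=0.00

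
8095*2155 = 17444725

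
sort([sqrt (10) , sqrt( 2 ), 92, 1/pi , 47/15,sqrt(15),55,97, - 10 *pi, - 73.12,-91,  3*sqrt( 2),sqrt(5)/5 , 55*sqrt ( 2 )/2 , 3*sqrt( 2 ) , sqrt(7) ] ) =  [-91,-73.12,- 10*pi, 1/pi,sqrt( 5) /5, sqrt(2 ), sqrt (7), 47/15 , sqrt(10 ) , sqrt( 15),3*sqrt(2 ),  3*sqrt (2),55*sqrt(2)/2,55,92,97 ]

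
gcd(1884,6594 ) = 942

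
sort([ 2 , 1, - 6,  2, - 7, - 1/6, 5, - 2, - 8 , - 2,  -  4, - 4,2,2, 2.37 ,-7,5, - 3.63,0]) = [ - 8,  -  7, - 7,- 6,-4, - 4,  -  3.63, - 2, - 2, - 1/6,0,1, 2,2,2,2,2.37,5,5 ] 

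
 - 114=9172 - 9286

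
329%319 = 10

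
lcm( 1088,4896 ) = 9792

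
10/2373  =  10/2373 =0.00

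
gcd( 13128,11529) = 3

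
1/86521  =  1/86521  =  0.00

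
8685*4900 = 42556500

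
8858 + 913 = 9771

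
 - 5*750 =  - 3750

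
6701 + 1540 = 8241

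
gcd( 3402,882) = 126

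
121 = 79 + 42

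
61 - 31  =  30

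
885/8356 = 885/8356 = 0.11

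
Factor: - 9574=-2^1*4787^1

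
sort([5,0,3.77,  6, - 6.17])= [ - 6.17,0,3.77 , 5,6]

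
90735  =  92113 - 1378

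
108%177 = 108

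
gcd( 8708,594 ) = 2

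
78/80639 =6/6203 = 0.00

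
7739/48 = 161 + 11/48 = 161.23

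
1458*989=1441962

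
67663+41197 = 108860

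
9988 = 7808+2180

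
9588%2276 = 484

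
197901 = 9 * 21989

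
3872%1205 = 257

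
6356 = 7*908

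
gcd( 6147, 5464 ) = 683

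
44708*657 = 29373156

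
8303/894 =8303/894 = 9.29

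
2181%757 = 667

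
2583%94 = 45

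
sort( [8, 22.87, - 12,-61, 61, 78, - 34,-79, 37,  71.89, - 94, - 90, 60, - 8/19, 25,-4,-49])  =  [ - 94,-90, - 79, -61,-49, - 34,  -  12, - 4, - 8/19, 8,22.87, 25, 37,60 , 61, 71.89, 78] 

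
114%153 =114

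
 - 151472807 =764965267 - 916438074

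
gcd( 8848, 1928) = 8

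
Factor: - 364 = -2^2*7^1*13^1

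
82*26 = 2132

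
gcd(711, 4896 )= 9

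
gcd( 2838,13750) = 22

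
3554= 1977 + 1577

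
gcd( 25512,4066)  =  2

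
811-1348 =- 537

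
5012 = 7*716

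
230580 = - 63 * ( - 3660)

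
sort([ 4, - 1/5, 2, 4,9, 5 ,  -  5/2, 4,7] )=[ - 5/2, - 1/5 , 2, 4, 4, 4, 5, 7, 9] 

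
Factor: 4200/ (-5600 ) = -2^(-2)*3^1=-3/4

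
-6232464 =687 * ( - 9072)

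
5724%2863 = 2861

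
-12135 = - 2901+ - 9234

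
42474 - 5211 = 37263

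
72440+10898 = 83338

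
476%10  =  6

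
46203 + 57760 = 103963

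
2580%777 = 249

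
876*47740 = 41820240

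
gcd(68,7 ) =1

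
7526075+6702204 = 14228279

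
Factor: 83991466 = 2^1 * 13^1*3230441^1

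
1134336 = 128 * 8862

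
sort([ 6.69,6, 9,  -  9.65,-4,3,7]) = [-9.65, - 4,3,6 , 6.69, 7,9 ] 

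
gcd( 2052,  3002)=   38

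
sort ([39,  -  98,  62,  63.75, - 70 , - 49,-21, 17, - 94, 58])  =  [ - 98, - 94,- 70, - 49, - 21,17,39, 58, 62,63.75]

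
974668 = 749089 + 225579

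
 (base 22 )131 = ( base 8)1047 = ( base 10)551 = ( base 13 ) 335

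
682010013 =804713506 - 122703493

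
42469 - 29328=13141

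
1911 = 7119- 5208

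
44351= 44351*1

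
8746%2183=14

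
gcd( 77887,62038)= 1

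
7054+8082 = 15136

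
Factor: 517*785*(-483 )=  - 196023135= - 3^1*5^1*7^1*11^1*23^1*47^1*157^1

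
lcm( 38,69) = 2622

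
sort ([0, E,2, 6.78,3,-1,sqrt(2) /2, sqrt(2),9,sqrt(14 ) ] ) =[ - 1, 0, sqrt(2)/2,sqrt (2 ),2 , E,3, sqrt(14 ), 6.78,  9 ]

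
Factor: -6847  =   - 41^1*167^1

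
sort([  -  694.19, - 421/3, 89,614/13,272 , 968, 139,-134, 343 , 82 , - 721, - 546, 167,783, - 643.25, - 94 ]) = [ - 721, - 694.19, - 643.25, - 546, - 421/3, - 134, - 94 , 614/13 , 82 , 89,139, 167 , 272,  343,783, 968]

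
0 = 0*2817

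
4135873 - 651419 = 3484454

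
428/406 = 1+11/203 = 1.05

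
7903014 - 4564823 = 3338191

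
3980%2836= 1144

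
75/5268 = 25/1756 = 0.01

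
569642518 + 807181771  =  1376824289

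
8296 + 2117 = 10413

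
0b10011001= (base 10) 153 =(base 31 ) 4T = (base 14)AD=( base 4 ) 2121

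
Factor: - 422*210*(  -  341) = 2^2 * 3^1*5^1*7^1*11^1*31^1 *211^1 = 30219420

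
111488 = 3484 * 32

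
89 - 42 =47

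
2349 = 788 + 1561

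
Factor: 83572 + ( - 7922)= 75650 = 2^1*5^2*17^1*89^1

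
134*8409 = 1126806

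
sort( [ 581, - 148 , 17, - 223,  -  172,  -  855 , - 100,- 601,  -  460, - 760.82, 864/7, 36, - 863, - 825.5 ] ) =[ - 863, - 855, - 825.5, - 760.82 , - 601 , - 460, - 223, - 172,  -  148, - 100, 17,36, 864/7, 581 ] 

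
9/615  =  3/205= 0.01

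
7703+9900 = 17603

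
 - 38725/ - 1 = 38725/1 = 38725.00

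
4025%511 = 448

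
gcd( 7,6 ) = 1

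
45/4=45/4 = 11.25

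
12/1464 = 1/122 = 0.01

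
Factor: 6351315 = 3^1*5^1*43^2*229^1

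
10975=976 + 9999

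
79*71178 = 5623062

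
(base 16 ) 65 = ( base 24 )45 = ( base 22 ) 4D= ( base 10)101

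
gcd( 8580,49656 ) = 12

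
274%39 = 1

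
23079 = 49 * 471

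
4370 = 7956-3586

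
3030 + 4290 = 7320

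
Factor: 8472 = 2^3*3^1*353^1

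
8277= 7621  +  656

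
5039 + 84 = 5123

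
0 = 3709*0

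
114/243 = 38/81 = 0.47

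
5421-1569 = 3852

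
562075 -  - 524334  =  1086409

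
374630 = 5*74926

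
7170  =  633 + 6537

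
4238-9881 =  - 5643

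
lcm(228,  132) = 2508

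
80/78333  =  80/78333 = 0.00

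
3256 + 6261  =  9517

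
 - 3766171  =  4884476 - 8650647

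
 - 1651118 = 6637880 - 8288998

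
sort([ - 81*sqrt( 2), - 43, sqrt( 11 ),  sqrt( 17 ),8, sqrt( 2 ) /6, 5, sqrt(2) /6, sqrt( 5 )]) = [ - 81* sqrt( 2), - 43 , sqrt( 2 ) /6, sqrt( 2 ) /6, sqrt( 5 ), sqrt(11),sqrt(17), 5, 8]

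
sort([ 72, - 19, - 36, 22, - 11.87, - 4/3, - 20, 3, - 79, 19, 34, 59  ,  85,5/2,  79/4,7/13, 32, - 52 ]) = [ - 79, - 52, - 36, - 20,-19, - 11.87, - 4/3,  7/13, 5/2,  3 , 19,79/4,22,32, 34, 59, 72, 85]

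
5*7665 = 38325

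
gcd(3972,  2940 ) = 12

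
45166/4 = 22583/2 = 11291.50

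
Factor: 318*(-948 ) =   -  2^3*3^2*53^1*79^1 = -301464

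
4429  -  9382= - 4953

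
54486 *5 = 272430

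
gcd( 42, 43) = 1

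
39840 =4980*8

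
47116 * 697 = 32839852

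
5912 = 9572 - 3660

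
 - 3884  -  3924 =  - 7808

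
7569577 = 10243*739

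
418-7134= -6716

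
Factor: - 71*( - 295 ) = 5^1*59^1 *71^1=20945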